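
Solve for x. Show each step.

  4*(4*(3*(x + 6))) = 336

Step 1. [4*(4*(3*(x + 6))) = 336] leading coefficient 4: divide by 4 ⇒ div: 4*(3*(x + 6)) = 84.
Step 2. [4*(3*(x + 6)) = 84] leading coefficient 4: divide by 4 ⇒ div: 3*(x + 6) = 21.
Step 3. [3*(x + 6) = 21] 3 out front; divide by 3. So div: x + 6 = 7.
Step 4. [x + 6 = 7] peel the +6: subtract 6 from each side ⇒ sub: x = 1.

Answer: x ∈ {1}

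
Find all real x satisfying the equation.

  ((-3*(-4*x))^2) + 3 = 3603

Step 1. [((-3*(-4*x))^2) + 3 = 3603] the outer +3 inverts by subtracting 3. So sub: (-3*(-4*x))^2 = 3600.
Step 2. [(-3*(-4*x))^2 = 3600] √ both sides: 3600 ≥ 0 gives two branches ⇒ sqrt: -3*(-4*x) = 60 or -60.
Step 3. [-3*(-4*x) = 60 or -60] divide by the outer -3, so div: -4*x = -20 or 20.
Step 4. [-4*x = -20 or 20] -4·(inner) — divide through by -4, so div: x = 5 or -5.

Answer: x ∈ {-5, 5}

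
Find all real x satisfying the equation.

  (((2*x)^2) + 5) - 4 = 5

Step 1. [(((2*x)^2) + 5) - 4 = 5] peel the -4: add 4 from each side. So sub: ((2*x)^2) + 5 = 9.
Step 2. [((2*x)^2) + 5 = 9] +5 is outermost — subtract 5 both sides, so sub: (2*x)^2 = 4.
Step 3. [(2*x)^2 = 4] 4 ≥ 0, LHS is (·)² — take ±√ ⇒ sqrt: 2*x = 2 or -2.
Step 4. [2*x = 2 or -2] 2 out front; divide by 2, so div: x = 1 or -1.

Answer: x ∈ {-1, 1}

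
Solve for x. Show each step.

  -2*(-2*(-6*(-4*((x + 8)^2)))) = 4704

Step 1. [-2*(-2*(-6*(-4*((x + 8)^2)))) = 4704] -2 out front; divide by -2, so div: -2*(-6*(-4*((x + 8)^2))) = -2352.
Step 2. [-2*(-6*(-4*((x + 8)^2))) = -2352] -2 out front; divide by -2. So div: -6*(-4*((x + 8)^2)) = 1176.
Step 3. [-6*(-4*((x + 8)^2)) = 1176] LHS = -6·(…); ÷-6 both sides. So div: -4*((x + 8)^2) = -196.
Step 4. [-4*((x + 8)^2) = -196] leading coefficient -4: divide by -4 ⇒ div: (x + 8)^2 = 49.
Step 5. [(x + 8)^2 = 49] 49 ≥ 0, LHS is (·)² — take ±√ ⇒ sqrt: x + 8 = 7 or -7.
Step 6. [x + 8 = 7 or -7] peel the +8: subtract 8 from each side ⇒ sub: x = -1 or -15.

Answer: x ∈ {-15, -1}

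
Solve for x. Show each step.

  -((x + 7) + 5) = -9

Step 1. [-((x + 7) + 5) = -9] LHS negated; negate both sides, so neg: (x + 7) + 5 = 9.
Step 2. [(x + 7) + 5 = 9] the outer +5 inverts by subtracting 5. So sub: x + 7 = 4.
Step 3. [x + 7 = 4] peel the +7: subtract 7 from each side ⇒ sub: x = -3.

Answer: x ∈ {-3}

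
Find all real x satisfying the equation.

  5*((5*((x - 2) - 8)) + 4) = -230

Step 1. [5*((5*((x - 2) - 8)) + 4) = -230] 5·(inner) — divide through by 5, so div: (5*((x - 2) - 8)) + 4 = -46.
Step 2. [(5*((x - 2) - 8)) + 4 = -46] subtract 4: x sits inside (… + 4), so sub: 5*((x - 2) - 8) = -50.
Step 3. [5*((x - 2) - 8) = -50] divide by the outer 5 ⇒ div: (x - 2) - 8 = -10.
Step 4. [(x - 2) - 8 = -10] 8 comes off first (add 8). So sub: x - 2 = -2.
Step 5. [x - 2 = -2] peel the -2: add 2 from each side. So sub: x = 0.

Answer: x ∈ {0}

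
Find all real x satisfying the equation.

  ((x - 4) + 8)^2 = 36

Step 1. [((x - 4) + 8)^2 = 36] LHS squared, RHS 36 ≥ 0: apply √ (±). So sqrt: (x - 4) + 8 = 6 or -6.
Step 2. [(x - 4) + 8 = 6 or -6] +8 is outermost — subtract 8 both sides ⇒ sub: x - 4 = -2 or -14.
Step 3. [x - 4 = -2 or -14] the outer -4 inverts by adding 4 ⇒ sub: x = 2 or -10.

Answer: x ∈ {-10, 2}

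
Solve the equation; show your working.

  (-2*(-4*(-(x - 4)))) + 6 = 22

Step 1. [(-2*(-4*(-(x - 4)))) + 6 = 22] common factor -2 (LHS and 22) — divide through. So factor: (-4*(-(x - 4))) - 3 = -11.
Step 2. [(-4*(-(x - 4))) - 3 = -11] -3 is outermost — add 3 both sides, so sub: -4*(-(x - 4)) = -8.
Step 3. [-4*(-(x - 4)) = -8] -4 out front; divide by -4, so div: -(x - 4) = 2.
Step 4. [-(x - 4) = 2] LHS negated; negate both sides. So neg: x - 4 = -2.
Step 5. [x - 4 = -2] peel the -4: add 4 from each side. So sub: x = 2.

Answer: x ∈ {2}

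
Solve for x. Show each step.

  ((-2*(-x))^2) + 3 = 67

Step 1. [((-2*(-x))^2) + 3 = 67] subtract 3: x sits inside (… + 3), so sub: (-2*(-x))^2 = 64.
Step 2. [(-2*(-x))^2 = 64] √ both sides: 64 ≥ 0 gives two branches, so sqrt: -2*(-x) = 8 or -8.
Step 3. [-2*(-x) = 8 or -8] -2 out front; divide by -2, so div: -x = -4 or 4.
Step 4. [-x = -4 or 4] LHS negated; negate both sides. So neg: x = 4 or -4.

Answer: x ∈ {-4, 4}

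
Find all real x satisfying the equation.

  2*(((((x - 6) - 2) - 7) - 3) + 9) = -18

Step 1. [2*(((((x - 6) - 2) - 7) - 3) + 9) = -18] leading coefficient 2: divide by 2, so div: ((((x - 6) - 2) - 7) - 3) + 9 = -9.
Step 2. [((((x - 6) - 2) - 7) - 3) + 9 = -9] the outer +9 inverts by subtracting 9. So sub: (((x - 6) - 2) - 7) - 3 = -18.
Step 3. [(((x - 6) - 2) - 7) - 3 = -18] -3 is outermost — add 3 both sides, so sub: ((x - 6) - 2) - 7 = -15.
Step 4. [((x - 6) - 2) - 7 = -15] the outer -7 inverts by adding 7. So sub: (x - 6) - 2 = -8.
Step 5. [(x - 6) - 2 = -8] peel the -2: add 2 from each side. So sub: x - 6 = -6.
Step 6. [x - 6 = -6] peel the -6: add 6 from each side. So sub: x = 0.

Answer: x ∈ {0}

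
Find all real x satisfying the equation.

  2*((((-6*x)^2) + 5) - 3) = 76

Step 1. [2*((((-6*x)^2) + 5) - 3) = 76] leading coefficient 2: divide by 2. So div: (((-6*x)^2) + 5) - 3 = 38.
Step 2. [(((-6*x)^2) + 5) - 3 = 38] 3 comes off first (add 3) ⇒ sub: ((-6*x)^2) + 5 = 41.
Step 3. [((-6*x)^2) + 5 = 41] subtract 5: x sits inside (… + 5). So sub: (-6*x)^2 = 36.
Step 4. [(-6*x)^2 = 36] LHS squared, RHS 36 ≥ 0: apply √ (±). So sqrt: -6*x = 6 or -6.
Step 5. [-6*x = 6 or -6] LHS = -6·(…); ÷-6 both sides, so div: x = -1 or 1.

Answer: x ∈ {-1, 1}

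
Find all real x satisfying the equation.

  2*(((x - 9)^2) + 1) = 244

Step 1. [2*(((x - 9)^2) + 1) = 244] divide by the outer 2 ⇒ div: ((x - 9)^2) + 1 = 122.
Step 2. [((x - 9)^2) + 1 = 122] peel the +1: subtract 1 from each side ⇒ sub: (x - 9)^2 = 121.
Step 3. [(x - 9)^2 = 121] √ both sides: 121 ≥ 0 gives two branches ⇒ sqrt: x - 9 = 11 or -11.
Step 4. [x - 9 = 11 or -11] 9 comes off first (add 9). So sub: x = 20 or -2.

Answer: x ∈ {-2, 20}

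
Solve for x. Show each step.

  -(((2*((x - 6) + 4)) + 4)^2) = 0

Step 1. [-(((2*((x - 6) + 4)) + 4)^2) = 0] LHS negated; negate both sides ⇒ neg: ((2*((x - 6) + 4)) + 4)^2 = 0.
Step 2. [((2*((x - 6) + 4)) + 4)^2 = 0] 0 ≥ 0, LHS is (·)² — take ±√. So sqrt: (2*((x - 6) + 4)) + 4 = 0.
Step 3. [(2*((x - 6) + 4)) + 4 = 0] common factor 2 (LHS and 0) — divide through ⇒ factor: ((x - 6) + 4) + 2 = 0.
Step 4. [((x - 6) + 4) + 2 = 0] peel the +2: subtract 2 from each side. So sub: (x - 6) + 4 = -2.
Step 5. [(x - 6) + 4 = -2] 4 comes off first (subtract 4) ⇒ sub: x - 6 = -6.
Step 6. [x - 6 = -6] peel the -6: add 6 from each side. So sub: x = 0.

Answer: x ∈ {0}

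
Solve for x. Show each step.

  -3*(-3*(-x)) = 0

Step 1. [-3*(-3*(-x)) = 0] divide by the outer -3. So div: -3*(-x) = 0.
Step 2. [-3*(-x) = 0] -3·(inner) — divide through by -3 ⇒ div: -x = 0.
Step 3. [-x = 0] leading − — multiply by −1, so neg: x = 0.

Answer: x ∈ {0}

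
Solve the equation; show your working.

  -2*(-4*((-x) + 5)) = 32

Step 1. [-2*(-4*((-x) + 5)) = 32] divide by the outer -2 ⇒ div: -4*((-x) + 5) = -16.
Step 2. [-4*((-x) + 5) = -16] LHS = -4·(…); ÷-4 both sides ⇒ div: (-x) + 5 = 4.
Step 3. [(-x) + 5 = 4] 5 comes off first (subtract 5). So sub: -x = -1.
Step 4. [-x = -1] flip signs both sides. So neg: x = 1.

Answer: x ∈ {1}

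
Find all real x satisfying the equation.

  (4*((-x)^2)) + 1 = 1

Step 1. [(4*((-x)^2)) + 1 = 1] +1 is outermost — subtract 1 both sides ⇒ sub: 4*((-x)^2) = 0.
Step 2. [4*((-x)^2) = 0] leading coefficient 4: divide by 4. So div: (-x)^2 = 0.
Step 3. [(-x)^2 = 0] LHS squared, RHS 0 ≥ 0: apply √ (±), so sqrt: -x = 0.
Step 4. [-x = 0] leading − — multiply by −1 ⇒ neg: x = 0.

Answer: x ∈ {0}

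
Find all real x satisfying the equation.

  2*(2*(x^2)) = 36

Step 1. [2*(2*(x^2)) = 36] LHS = 2·(…); ÷2 both sides. So div: 2*(x^2) = 18.
Step 2. [2*(x^2) = 18] 2 out front; divide by 2. So div: x^2 = 9.
Step 3. [x^2 = 9] LHS squared, RHS 9 ≥ 0: apply √ (±), so sqrt: x = 3 or -3.

Answer: x ∈ {-3, 3}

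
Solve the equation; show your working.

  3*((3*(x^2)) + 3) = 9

Step 1. [3*((3*(x^2)) + 3) = 9] 3 out front; divide by 3 ⇒ div: (3*(x^2)) + 3 = 3.
Step 2. [(3*(x^2)) + 3 = 3] 3 divides every term; factor it out, so factor: (x^2) + 1 = 1.
Step 3. [(x^2) + 1 = 1] +1 is outermost — subtract 1 both sides, so sub: x^2 = 0.
Step 4. [x^2 = 0] LHS squared, RHS 0 ≥ 0: apply √ (±) ⇒ sqrt: x = 0.

Answer: x ∈ {0}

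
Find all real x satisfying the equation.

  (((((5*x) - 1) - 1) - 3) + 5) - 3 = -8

Step 1. [(((((5*x) - 1) - 1) - 3) + 5) - 3 = -8] peel the -3: add 3 from each side ⇒ sub: ((((5*x) - 1) - 1) - 3) + 5 = -5.
Step 2. [((((5*x) - 1) - 1) - 3) + 5 = -5] 5 comes off first (subtract 5) ⇒ sub: (((5*x) - 1) - 1) - 3 = -10.
Step 3. [(((5*x) - 1) - 1) - 3 = -10] add 3: x sits inside (… - 3) ⇒ sub: ((5*x) - 1) - 1 = -7.
Step 4. [((5*x) - 1) - 1 = -7] add 1: x sits inside (… - 1), so sub: (5*x) - 1 = -6.
Step 5. [(5*x) - 1 = -6] peel the -1: add 1 from each side ⇒ sub: 5*x = -5.
Step 6. [5*x = -5] 5 out front; divide by 5. So div: x = -1.

Answer: x ∈ {-1}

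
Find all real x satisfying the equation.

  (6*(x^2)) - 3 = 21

Step 1. [(6*(x^2)) - 3 = 21] add 3: x sits inside (… - 3), so sub: 6*(x^2) = 24.
Step 2. [6*(x^2) = 24] divide by the outer 6. So div: x^2 = 4.
Step 3. [x^2 = 4] √ both sides: 4 ≥ 0 gives two branches. So sqrt: x = 2 or -2.

Answer: x ∈ {-2, 2}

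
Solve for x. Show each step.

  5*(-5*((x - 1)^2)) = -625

Step 1. [5*(-5*((x - 1)^2)) = -625] LHS = 5·(…); ÷5 both sides. So div: -5*((x - 1)^2) = -125.
Step 2. [-5*((x - 1)^2) = -125] -5·(inner) — divide through by -5 ⇒ div: (x - 1)^2 = 25.
Step 3. [(x - 1)^2 = 25] √ both sides: 25 ≥ 0 gives two branches. So sqrt: x - 1 = 5 or -5.
Step 4. [x - 1 = 5 or -5] 1 comes off first (add 1), so sub: x = 6 or -4.

Answer: x ∈ {-4, 6}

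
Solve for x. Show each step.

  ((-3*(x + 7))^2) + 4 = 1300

Step 1. [((-3*(x + 7))^2) + 4 = 1300] 4 comes off first (subtract 4) ⇒ sub: (-3*(x + 7))^2 = 1296.
Step 2. [(-3*(x + 7))^2 = 1296] LHS squared, RHS 1296 ≥ 0: apply √ (±). So sqrt: -3*(x + 7) = 36 or -36.
Step 3. [-3*(x + 7) = 36 or -36] leading coefficient -3: divide by -3 ⇒ div: x + 7 = -12 or 12.
Step 4. [x + 7 = -12 or 12] the outer +7 inverts by subtracting 7. So sub: x = -19 or 5.

Answer: x ∈ {-19, 5}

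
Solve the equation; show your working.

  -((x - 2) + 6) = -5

Step 1. [-((x - 2) + 6) = -5] LHS negated; negate both sides, so neg: (x - 2) + 6 = 5.
Step 2. [(x - 2) + 6 = 5] +6 is outermost — subtract 6 both sides. So sub: x - 2 = -1.
Step 3. [x - 2 = -1] the outer -2 inverts by adding 2 ⇒ sub: x = 1.

Answer: x ∈ {1}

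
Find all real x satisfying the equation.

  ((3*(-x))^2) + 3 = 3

Step 1. [((3*(-x))^2) + 3 = 3] peel the +3: subtract 3 from each side. So sub: (3*(-x))^2 = 0.
Step 2. [(3*(-x))^2 = 0] √ both sides: 0 ≥ 0 gives two branches ⇒ sqrt: 3*(-x) = 0.
Step 3. [3*(-x) = 0] 3·(inner) — divide through by 3. So div: -x = 0.
Step 4. [-x = 0] leading − — multiply by −1, so neg: x = 0.

Answer: x ∈ {0}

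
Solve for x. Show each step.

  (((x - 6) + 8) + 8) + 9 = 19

Step 1. [(((x - 6) + 8) + 8) + 9 = 19] the outer +9 inverts by subtracting 9 ⇒ sub: ((x - 6) + 8) + 8 = 10.
Step 2. [((x - 6) + 8) + 8 = 10] subtract 8: x sits inside (… + 8) ⇒ sub: (x - 6) + 8 = 2.
Step 3. [(x - 6) + 8 = 2] +8 is outermost — subtract 8 both sides. So sub: x - 6 = -6.
Step 4. [x - 6 = -6] peel the -6: add 6 from each side. So sub: x = 0.

Answer: x ∈ {0}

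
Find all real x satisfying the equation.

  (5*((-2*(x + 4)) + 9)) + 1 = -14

Step 1. [(5*((-2*(x + 4)) + 9)) + 1 = -14] +1 is outermost — subtract 1 both sides ⇒ sub: 5*((-2*(x + 4)) + 9) = -15.
Step 2. [5*((-2*(x + 4)) + 9) = -15] leading coefficient 5: divide by 5. So div: (-2*(x + 4)) + 9 = -3.
Step 3. [(-2*(x + 4)) + 9 = -3] peel the +9: subtract 9 from each side ⇒ sub: -2*(x + 4) = -12.
Step 4. [-2*(x + 4) = -12] divide by the outer -2. So div: x + 4 = 6.
Step 5. [x + 4 = 6] 4 comes off first (subtract 4) ⇒ sub: x = 2.

Answer: x ∈ {2}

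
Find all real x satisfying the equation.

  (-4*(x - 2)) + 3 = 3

Step 1. [(-4*(x - 2)) + 3 = 3] the outer +3 inverts by subtracting 3, so sub: -4*(x - 2) = 0.
Step 2. [-4*(x - 2) = 0] LHS = -4·(…); ÷-4 both sides, so div: x - 2 = 0.
Step 3. [x - 2 = 0] 2 comes off first (add 2) ⇒ sub: x = 2.

Answer: x ∈ {2}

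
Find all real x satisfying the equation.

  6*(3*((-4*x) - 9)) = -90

Step 1. [6*(3*((-4*x) - 9)) = -90] leading coefficient 6: divide by 6. So div: 3*((-4*x) - 9) = -15.
Step 2. [3*((-4*x) - 9) = -15] leading coefficient 3: divide by 3. So div: (-4*x) - 9 = -5.
Step 3. [(-4*x) - 9 = -5] 9 comes off first (add 9), so sub: -4*x = 4.
Step 4. [-4*x = 4] divide by the outer -4 ⇒ div: x = -1.

Answer: x ∈ {-1}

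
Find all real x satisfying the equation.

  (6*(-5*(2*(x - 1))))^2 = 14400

Step 1. [(6*(-5*(2*(x - 1))))^2 = 14400] 14400 ≥ 0, LHS is (·)² — take ±√, so sqrt: 6*(-5*(2*(x - 1))) = 120 or -120.
Step 2. [6*(-5*(2*(x - 1))) = 120 or -120] LHS = 6·(…); ÷6 both sides ⇒ div: -5*(2*(x - 1)) = 20 or -20.
Step 3. [-5*(2*(x - 1)) = 20 or -20] -5·(inner) — divide through by -5, so div: 2*(x - 1) = -4 or 4.
Step 4. [2*(x - 1) = -4 or 4] 2 out front; divide by 2 ⇒ div: x - 1 = -2 or 2.
Step 5. [x - 1 = -2 or 2] add 1: x sits inside (… - 1), so sub: x = -1 or 3.

Answer: x ∈ {-1, 3}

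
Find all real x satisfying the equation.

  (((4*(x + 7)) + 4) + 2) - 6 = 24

Step 1. [(((4*(x + 7)) + 4) + 2) - 6 = 24] peel the -6: add 6 from each side. So sub: ((4*(x + 7)) + 4) + 2 = 30.
Step 2. [((4*(x + 7)) + 4) + 2 = 30] +2 is outermost — subtract 2 both sides ⇒ sub: (4*(x + 7)) + 4 = 28.
Step 3. [(4*(x + 7)) + 4 = 28] 4 comes off first (subtract 4), so sub: 4*(x + 7) = 24.
Step 4. [4*(x + 7) = 24] leading coefficient 4: divide by 4, so div: x + 7 = 6.
Step 5. [x + 7 = 6] peel the +7: subtract 7 from each side, so sub: x = -1.

Answer: x ∈ {-1}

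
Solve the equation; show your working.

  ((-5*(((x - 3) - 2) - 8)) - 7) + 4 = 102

Step 1. [((-5*(((x - 3) - 2) - 8)) - 7) + 4 = 102] the outer +4 inverts by subtracting 4, so sub: (-5*(((x - 3) - 2) - 8)) - 7 = 98.
Step 2. [(-5*(((x - 3) - 2) - 8)) - 7 = 98] the outer -7 inverts by adding 7. So sub: -5*(((x - 3) - 2) - 8) = 105.
Step 3. [-5*(((x - 3) - 2) - 8) = 105] LHS = -5·(…); ÷-5 both sides, so div: ((x - 3) - 2) - 8 = -21.
Step 4. [((x - 3) - 2) - 8 = -21] the outer -8 inverts by adding 8 ⇒ sub: (x - 3) - 2 = -13.
Step 5. [(x - 3) - 2 = -13] add 2: x sits inside (… - 2), so sub: x - 3 = -11.
Step 6. [x - 3 = -11] the outer -3 inverts by adding 3. So sub: x = -8.

Answer: x ∈ {-8}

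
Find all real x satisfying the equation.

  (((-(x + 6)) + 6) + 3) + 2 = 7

Step 1. [(((-(x + 6)) + 6) + 3) + 2 = 7] peel the +2: subtract 2 from each side. So sub: ((-(x + 6)) + 6) + 3 = 5.
Step 2. [((-(x + 6)) + 6) + 3 = 5] +3 is outermost — subtract 3 both sides, so sub: (-(x + 6)) + 6 = 2.
Step 3. [(-(x + 6)) + 6 = 2] +6 is outermost — subtract 6 both sides. So sub: -(x + 6) = -4.
Step 4. [-(x + 6) = -4] leading − — multiply by −1. So neg: x + 6 = 4.
Step 5. [x + 6 = 4] subtract 6: x sits inside (… + 6) ⇒ sub: x = -2.

Answer: x ∈ {-2}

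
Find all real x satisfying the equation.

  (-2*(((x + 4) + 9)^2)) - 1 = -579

Step 1. [(-2*(((x + 4) + 9)^2)) - 1 = -579] 1 comes off first (add 1). So sub: -2*(((x + 4) + 9)^2) = -578.
Step 2. [-2*(((x + 4) + 9)^2) = -578] -2·(inner) — divide through by -2. So div: ((x + 4) + 9)^2 = 289.
Step 3. [((x + 4) + 9)^2 = 289] √ both sides: 289 ≥ 0 gives two branches ⇒ sqrt: (x + 4) + 9 = 17 or -17.
Step 4. [(x + 4) + 9 = 17 or -17] subtract 9: x sits inside (… + 9), so sub: x + 4 = 8 or -26.
Step 5. [x + 4 = 8 or -26] subtract 4: x sits inside (… + 4), so sub: x = 4 or -30.

Answer: x ∈ {-30, 4}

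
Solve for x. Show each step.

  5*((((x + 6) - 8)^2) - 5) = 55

Step 1. [5*((((x + 6) - 8)^2) - 5) = 55] 5·(inner) — divide through by 5. So div: (((x + 6) - 8)^2) - 5 = 11.
Step 2. [(((x + 6) - 8)^2) - 5 = 11] 5 comes off first (add 5) ⇒ sub: ((x + 6) - 8)^2 = 16.
Step 3. [((x + 6) - 8)^2 = 16] 16 ≥ 0, LHS is (·)² — take ±√, so sqrt: (x + 6) - 8 = 4 or -4.
Step 4. [(x + 6) - 8 = 4 or -4] peel the -8: add 8 from each side. So sub: x + 6 = 12 or 4.
Step 5. [x + 6 = 12 or 4] subtract 6: x sits inside (… + 6) ⇒ sub: x = 6 or -2.

Answer: x ∈ {-2, 6}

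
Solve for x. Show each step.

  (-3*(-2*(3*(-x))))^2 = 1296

Step 1. [(-3*(-2*(3*(-x))))^2 = 1296] 1296 ≥ 0, LHS is (·)² — take ±√, so sqrt: -3*(-2*(3*(-x))) = 36 or -36.
Step 2. [-3*(-2*(3*(-x))) = 36 or -36] divide by the outer -3 ⇒ div: -2*(3*(-x)) = -12 or 12.
Step 3. [-2*(3*(-x)) = -12 or 12] -2 out front; divide by -2. So div: 3*(-x) = 6 or -6.
Step 4. [3*(-x) = 6 or -6] leading coefficient 3: divide by 3. So div: -x = 2 or -2.
Step 5. [-x = 2 or -2] LHS negated; negate both sides. So neg: x = -2 or 2.

Answer: x ∈ {-2, 2}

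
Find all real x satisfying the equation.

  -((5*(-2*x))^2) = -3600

Step 1. [-((5*(-2*x))^2) = -3600] flip signs both sides ⇒ neg: (5*(-2*x))^2 = 3600.
Step 2. [(5*(-2*x))^2 = 3600] 3600 ≥ 0, LHS is (·)² — take ±√ ⇒ sqrt: 5*(-2*x) = 60 or -60.
Step 3. [5*(-2*x) = 60 or -60] leading coefficient 5: divide by 5, so div: -2*x = 12 or -12.
Step 4. [-2*x = 12 or -12] -2·(inner) — divide through by -2 ⇒ div: x = -6 or 6.

Answer: x ∈ {-6, 6}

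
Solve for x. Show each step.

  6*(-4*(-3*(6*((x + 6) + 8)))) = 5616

Step 1. [6*(-4*(-3*(6*((x + 6) + 8)))) = 5616] 6 out front; divide by 6, so div: -4*(-3*(6*((x + 6) + 8))) = 936.
Step 2. [-4*(-3*(6*((x + 6) + 8))) = 936] -4 out front; divide by -4 ⇒ div: -3*(6*((x + 6) + 8)) = -234.
Step 3. [-3*(6*((x + 6) + 8)) = -234] divide by the outer -3 ⇒ div: 6*((x + 6) + 8) = 78.
Step 4. [6*((x + 6) + 8) = 78] leading coefficient 6: divide by 6, so div: (x + 6) + 8 = 13.
Step 5. [(x + 6) + 8 = 13] 8 comes off first (subtract 8), so sub: x + 6 = 5.
Step 6. [x + 6 = 5] the outer +6 inverts by subtracting 6. So sub: x = -1.

Answer: x ∈ {-1}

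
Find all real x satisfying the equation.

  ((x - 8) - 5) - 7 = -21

Step 1. [((x - 8) - 5) - 7 = -21] the outer -7 inverts by adding 7, so sub: (x - 8) - 5 = -14.
Step 2. [(x - 8) - 5 = -14] the outer -5 inverts by adding 5, so sub: x - 8 = -9.
Step 3. [x - 8 = -9] 8 comes off first (add 8) ⇒ sub: x = -1.

Answer: x ∈ {-1}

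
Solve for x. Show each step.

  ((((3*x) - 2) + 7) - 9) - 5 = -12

Step 1. [((((3*x) - 2) + 7) - 9) - 5 = -12] 5 comes off first (add 5), so sub: (((3*x) - 2) + 7) - 9 = -7.
Step 2. [(((3*x) - 2) + 7) - 9 = -7] add 9: x sits inside (… - 9), so sub: ((3*x) - 2) + 7 = 2.
Step 3. [((3*x) - 2) + 7 = 2] subtract 7: x sits inside (… + 7). So sub: (3*x) - 2 = -5.
Step 4. [(3*x) - 2 = -5] add 2: x sits inside (… - 2) ⇒ sub: 3*x = -3.
Step 5. [3*x = -3] 3·(inner) — divide through by 3 ⇒ div: x = -1.

Answer: x ∈ {-1}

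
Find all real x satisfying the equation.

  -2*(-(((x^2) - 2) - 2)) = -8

Step 1. [-2*(-(((x^2) - 2) - 2)) = -8] -2·(inner) — divide through by -2, so div: -(((x^2) - 2) - 2) = 4.
Step 2. [-(((x^2) - 2) - 2) = 4] flip signs both sides. So neg: ((x^2) - 2) - 2 = -4.
Step 3. [((x^2) - 2) - 2 = -4] -2 is outermost — add 2 both sides ⇒ sub: (x^2) - 2 = -2.
Step 4. [(x^2) - 2 = -2] peel the -2: add 2 from each side ⇒ sub: x^2 = 0.
Step 5. [x^2 = 0] LHS squared, RHS 0 ≥ 0: apply √ (±), so sqrt: x = 0.

Answer: x ∈ {0}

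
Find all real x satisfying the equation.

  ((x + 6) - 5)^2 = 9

Step 1. [((x + 6) - 5)^2 = 9] 9 ≥ 0, LHS is (·)² — take ±√ ⇒ sqrt: (x + 6) - 5 = 3 or -3.
Step 2. [(x + 6) - 5 = 3 or -3] add 5: x sits inside (… - 5) ⇒ sub: x + 6 = 8 or 2.
Step 3. [x + 6 = 8 or 2] the outer +6 inverts by subtracting 6, so sub: x = 2 or -4.

Answer: x ∈ {-4, 2}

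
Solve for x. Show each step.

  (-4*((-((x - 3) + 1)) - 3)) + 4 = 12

Step 1. [(-4*((-((x - 3) + 1)) - 3)) + 4 = 12] +4 is outermost — subtract 4 both sides. So sub: -4*((-((x - 3) + 1)) - 3) = 8.
Step 2. [-4*((-((x - 3) + 1)) - 3) = 8] divide by the outer -4. So div: (-((x - 3) + 1)) - 3 = -2.
Step 3. [(-((x - 3) + 1)) - 3 = -2] the outer -3 inverts by adding 3, so sub: -((x - 3) + 1) = 1.
Step 4. [-((x - 3) + 1) = 1] leading − — multiply by −1 ⇒ neg: (x - 3) + 1 = -1.
Step 5. [(x - 3) + 1 = -1] 1 comes off first (subtract 1), so sub: x - 3 = -2.
Step 6. [x - 3 = -2] the outer -3 inverts by adding 3. So sub: x = 1.

Answer: x ∈ {1}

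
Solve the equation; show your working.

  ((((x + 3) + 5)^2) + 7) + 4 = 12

Step 1. [((((x + 3) + 5)^2) + 7) + 4 = 12] 4 comes off first (subtract 4) ⇒ sub: (((x + 3) + 5)^2) + 7 = 8.
Step 2. [(((x + 3) + 5)^2) + 7 = 8] peel the +7: subtract 7 from each side, so sub: ((x + 3) + 5)^2 = 1.
Step 3. [((x + 3) + 5)^2 = 1] 1 ≥ 0, LHS is (·)² — take ±√, so sqrt: (x + 3) + 5 = 1 or -1.
Step 4. [(x + 3) + 5 = 1 or -1] 5 comes off first (subtract 5), so sub: x + 3 = -4 or -6.
Step 5. [x + 3 = -4 or -6] peel the +3: subtract 3 from each side, so sub: x = -7 or -9.

Answer: x ∈ {-9, -7}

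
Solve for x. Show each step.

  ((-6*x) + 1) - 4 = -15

Step 1. [((-6*x) + 1) - 4 = -15] -4 is outermost — add 4 both sides ⇒ sub: (-6*x) + 1 = -11.
Step 2. [(-6*x) + 1 = -11] +1 is outermost — subtract 1 both sides, so sub: -6*x = -12.
Step 3. [-6*x = -12] leading coefficient -6: divide by -6. So div: x = 2.

Answer: x ∈ {2}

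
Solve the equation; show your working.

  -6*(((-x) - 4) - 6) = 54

Step 1. [-6*(((-x) - 4) - 6) = 54] -6·(inner) — divide through by -6 ⇒ div: ((-x) - 4) - 6 = -9.
Step 2. [((-x) - 4) - 6 = -9] 6 comes off first (add 6). So sub: (-x) - 4 = -3.
Step 3. [(-x) - 4 = -3] -4 is outermost — add 4 both sides, so sub: -x = 1.
Step 4. [-x = 1] flip signs both sides, so neg: x = -1.

Answer: x ∈ {-1}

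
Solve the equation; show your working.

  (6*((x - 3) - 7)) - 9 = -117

Step 1. [(6*((x - 3) - 7)) - 9 = -117] add 9: x sits inside (… - 9). So sub: 6*((x - 3) - 7) = -108.
Step 2. [6*((x - 3) - 7) = -108] 6 out front; divide by 6, so div: (x - 3) - 7 = -18.
Step 3. [(x - 3) - 7 = -18] add 7: x sits inside (… - 7), so sub: x - 3 = -11.
Step 4. [x - 3 = -11] the outer -3 inverts by adding 3, so sub: x = -8.

Answer: x ∈ {-8}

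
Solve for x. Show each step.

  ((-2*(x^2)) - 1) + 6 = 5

Step 1. [((-2*(x^2)) - 1) + 6 = 5] +6 is outermost — subtract 6 both sides. So sub: (-2*(x^2)) - 1 = -1.
Step 2. [(-2*(x^2)) - 1 = -1] peel the -1: add 1 from each side ⇒ sub: -2*(x^2) = 0.
Step 3. [-2*(x^2) = 0] leading coefficient -2: divide by -2. So div: x^2 = 0.
Step 4. [x^2 = 0] LHS squared, RHS 0 ≥ 0: apply √ (±). So sqrt: x = 0.

Answer: x ∈ {0}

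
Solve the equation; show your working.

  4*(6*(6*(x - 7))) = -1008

Step 1. [4*(6*(6*(x - 7))) = -1008] leading coefficient 4: divide by 4, so div: 6*(6*(x - 7)) = -252.
Step 2. [6*(6*(x - 7)) = -252] 6·(inner) — divide through by 6 ⇒ div: 6*(x - 7) = -42.
Step 3. [6*(x - 7) = -42] LHS = 6·(…); ÷6 both sides, so div: x - 7 = -7.
Step 4. [x - 7 = -7] add 7: x sits inside (… - 7), so sub: x = 0.

Answer: x ∈ {0}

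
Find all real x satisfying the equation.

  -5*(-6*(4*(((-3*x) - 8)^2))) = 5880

Step 1. [-5*(-6*(4*(((-3*x) - 8)^2))) = 5880] -5·(inner) — divide through by -5 ⇒ div: -6*(4*(((-3*x) - 8)^2)) = -1176.
Step 2. [-6*(4*(((-3*x) - 8)^2)) = -1176] -6·(inner) — divide through by -6. So div: 4*(((-3*x) - 8)^2) = 196.
Step 3. [4*(((-3*x) - 8)^2) = 196] 4 out front; divide by 4. So div: ((-3*x) - 8)^2 = 49.
Step 4. [((-3*x) - 8)^2 = 49] LHS squared, RHS 49 ≥ 0: apply √ (±) ⇒ sqrt: (-3*x) - 8 = 7 or -7.
Step 5. [(-3*x) - 8 = 7 or -7] the outer -8 inverts by adding 8 ⇒ sub: -3*x = 15 or 1.
Step 6. [-3*x = 15 or 1] leading coefficient -3: divide by -3. So div: x = -5 or -1/3.

Answer: x ∈ {-5, -1/3}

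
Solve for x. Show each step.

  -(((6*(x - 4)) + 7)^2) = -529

Step 1. [-(((6*(x - 4)) + 7)^2) = -529] flip signs both sides. So neg: ((6*(x - 4)) + 7)^2 = 529.
Step 2. [((6*(x - 4)) + 7)^2 = 529] √ both sides: 529 ≥ 0 gives two branches, so sqrt: (6*(x - 4)) + 7 = 23 or -23.
Step 3. [(6*(x - 4)) + 7 = 23 or -23] peel the +7: subtract 7 from each side ⇒ sub: 6*(x - 4) = 16 or -30.
Step 4. [6*(x - 4) = 16 or -30] 6 out front; divide by 6 ⇒ div: x - 4 = 8/3 or -5.
Step 5. [x - 4 = 8/3 or -5] the outer -4 inverts by adding 4 ⇒ sub: x = 20/3 or -1.

Answer: x ∈ {-1, 20/3}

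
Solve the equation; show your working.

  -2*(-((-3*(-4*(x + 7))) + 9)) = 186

Step 1. [-2*(-((-3*(-4*(x + 7))) + 9)) = 186] -2 out front; divide by -2 ⇒ div: -((-3*(-4*(x + 7))) + 9) = -93.
Step 2. [-((-3*(-4*(x + 7))) + 9) = -93] leading − — multiply by −1 ⇒ neg: (-3*(-4*(x + 7))) + 9 = 93.
Step 3. [(-3*(-4*(x + 7))) + 9 = 93] -3 divides every term; factor it out. So factor: (-4*(x + 7)) - 3 = -31.
Step 4. [(-4*(x + 7)) - 3 = -31] 3 comes off first (add 3), so sub: -4*(x + 7) = -28.
Step 5. [-4*(x + 7) = -28] LHS = -4·(…); ÷-4 both sides, so div: x + 7 = 7.
Step 6. [x + 7 = 7] the outer +7 inverts by subtracting 7 ⇒ sub: x = 0.

Answer: x ∈ {0}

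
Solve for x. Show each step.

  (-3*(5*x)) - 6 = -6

Step 1. [(-3*(5*x)) - 6 = -6] 6 comes off first (add 6), so sub: -3*(5*x) = 0.
Step 2. [-3*(5*x) = 0] LHS = -3·(…); ÷-3 both sides. So div: 5*x = 0.
Step 3. [5*x = 0] 5·(inner) — divide through by 5. So div: x = 0.

Answer: x ∈ {0}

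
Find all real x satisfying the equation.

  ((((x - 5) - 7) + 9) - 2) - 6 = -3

Step 1. [((((x - 5) - 7) + 9) - 2) - 6 = -3] the outer -6 inverts by adding 6, so sub: (((x - 5) - 7) + 9) - 2 = 3.
Step 2. [(((x - 5) - 7) + 9) - 2 = 3] peel the -2: add 2 from each side ⇒ sub: ((x - 5) - 7) + 9 = 5.
Step 3. [((x - 5) - 7) + 9 = 5] subtract 9: x sits inside (… + 9). So sub: (x - 5) - 7 = -4.
Step 4. [(x - 5) - 7 = -4] add 7: x sits inside (… - 7), so sub: x - 5 = 3.
Step 5. [x - 5 = 3] -5 is outermost — add 5 both sides ⇒ sub: x = 8.

Answer: x ∈ {8}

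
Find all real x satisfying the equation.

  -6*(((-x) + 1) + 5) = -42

Step 1. [-6*(((-x) + 1) + 5) = -42] LHS = -6·(…); ÷-6 both sides. So div: ((-x) + 1) + 5 = 7.
Step 2. [((-x) + 1) + 5 = 7] the outer +5 inverts by subtracting 5. So sub: (-x) + 1 = 2.
Step 3. [(-x) + 1 = 2] the outer +1 inverts by subtracting 1. So sub: -x = 1.
Step 4. [-x = 1] flip signs both sides ⇒ neg: x = -1.

Answer: x ∈ {-1}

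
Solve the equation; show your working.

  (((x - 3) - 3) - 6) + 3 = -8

Step 1. [(((x - 3) - 3) - 6) + 3 = -8] 3 comes off first (subtract 3) ⇒ sub: ((x - 3) - 3) - 6 = -11.
Step 2. [((x - 3) - 3) - 6 = -11] 6 comes off first (add 6) ⇒ sub: (x - 3) - 3 = -5.
Step 3. [(x - 3) - 3 = -5] 3 comes off first (add 3), so sub: x - 3 = -2.
Step 4. [x - 3 = -2] the outer -3 inverts by adding 3, so sub: x = 1.

Answer: x ∈ {1}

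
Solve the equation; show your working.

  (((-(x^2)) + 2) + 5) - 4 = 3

Step 1. [(((-(x^2)) + 2) + 5) - 4 = 3] -4 is outermost — add 4 both sides, so sub: ((-(x^2)) + 2) + 5 = 7.
Step 2. [((-(x^2)) + 2) + 5 = 7] subtract 5: x sits inside (… + 5), so sub: (-(x^2)) + 2 = 2.
Step 3. [(-(x^2)) + 2 = 2] the outer +2 inverts by subtracting 2 ⇒ sub: -(x^2) = 0.
Step 4. [-(x^2) = 0] flip signs both sides, so neg: x^2 = 0.
Step 5. [x^2 = 0] LHS squared, RHS 0 ≥ 0: apply √ (±), so sqrt: x = 0.

Answer: x ∈ {0}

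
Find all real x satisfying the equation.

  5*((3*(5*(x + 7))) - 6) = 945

Step 1. [5*((3*(5*(x + 7))) - 6) = 945] 5·(inner) — divide through by 5. So div: (3*(5*(x + 7))) - 6 = 189.
Step 2. [(3*(5*(x + 7))) - 6 = 189] peel the -6: add 6 from each side ⇒ sub: 3*(5*(x + 7)) = 195.
Step 3. [3*(5*(x + 7)) = 195] leading coefficient 3: divide by 3, so div: 5*(x + 7) = 65.
Step 4. [5*(x + 7) = 65] divide by the outer 5 ⇒ div: x + 7 = 13.
Step 5. [x + 7 = 13] 7 comes off first (subtract 7). So sub: x = 6.

Answer: x ∈ {6}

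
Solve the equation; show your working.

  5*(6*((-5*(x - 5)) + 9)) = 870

Step 1. [5*(6*((-5*(x - 5)) + 9)) = 870] 5·(inner) — divide through by 5 ⇒ div: 6*((-5*(x - 5)) + 9) = 174.
Step 2. [6*((-5*(x - 5)) + 9) = 174] divide by the outer 6. So div: (-5*(x - 5)) + 9 = 29.
Step 3. [(-5*(x - 5)) + 9 = 29] the outer +9 inverts by subtracting 9 ⇒ sub: -5*(x - 5) = 20.
Step 4. [-5*(x - 5) = 20] LHS = -5·(…); ÷-5 both sides. So div: x - 5 = -4.
Step 5. [x - 5 = -4] peel the -5: add 5 from each side. So sub: x = 1.

Answer: x ∈ {1}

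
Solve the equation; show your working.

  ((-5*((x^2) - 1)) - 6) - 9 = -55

Step 1. [((-5*((x^2) - 1)) - 6) - 9 = -55] 9 comes off first (add 9). So sub: (-5*((x^2) - 1)) - 6 = -46.
Step 2. [(-5*((x^2) - 1)) - 6 = -46] -6 is outermost — add 6 both sides, so sub: -5*((x^2) - 1) = -40.
Step 3. [-5*((x^2) - 1) = -40] divide by the outer -5. So div: (x^2) - 1 = 8.
Step 4. [(x^2) - 1 = 8] -1 is outermost — add 1 both sides ⇒ sub: x^2 = 9.
Step 5. [x^2 = 9] LHS squared, RHS 9 ≥ 0: apply √ (±), so sqrt: x = 3 or -3.

Answer: x ∈ {-3, 3}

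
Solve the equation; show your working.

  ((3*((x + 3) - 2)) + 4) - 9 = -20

Step 1. [((3*((x + 3) - 2)) + 4) - 9 = -20] peel the -9: add 9 from each side. So sub: (3*((x + 3) - 2)) + 4 = -11.
Step 2. [(3*((x + 3) - 2)) + 4 = -11] 4 comes off first (subtract 4). So sub: 3*((x + 3) - 2) = -15.
Step 3. [3*((x + 3) - 2) = -15] 3·(inner) — divide through by 3 ⇒ div: (x + 3) - 2 = -5.
Step 4. [(x + 3) - 2 = -5] the outer -2 inverts by adding 2, so sub: x + 3 = -3.
Step 5. [x + 3 = -3] +3 is outermost — subtract 3 both sides. So sub: x = -6.

Answer: x ∈ {-6}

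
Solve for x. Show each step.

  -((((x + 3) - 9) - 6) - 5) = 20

Step 1. [-((((x + 3) - 9) - 6) - 5) = 20] flip signs both sides, so neg: (((x + 3) - 9) - 6) - 5 = -20.
Step 2. [(((x + 3) - 9) - 6) - 5 = -20] the outer -5 inverts by adding 5 ⇒ sub: ((x + 3) - 9) - 6 = -15.
Step 3. [((x + 3) - 9) - 6 = -15] the outer -6 inverts by adding 6 ⇒ sub: (x + 3) - 9 = -9.
Step 4. [(x + 3) - 9 = -9] add 9: x sits inside (… - 9) ⇒ sub: x + 3 = 0.
Step 5. [x + 3 = 0] subtract 3: x sits inside (… + 3). So sub: x = -3.

Answer: x ∈ {-3}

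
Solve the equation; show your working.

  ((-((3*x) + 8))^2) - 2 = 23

Step 1. [((-((3*x) + 8))^2) - 2 = 23] peel the -2: add 2 from each side, so sub: (-((3*x) + 8))^2 = 25.
Step 2. [(-((3*x) + 8))^2 = 25] LHS squared, RHS 25 ≥ 0: apply √ (±). So sqrt: -((3*x) + 8) = 5 or -5.
Step 3. [-((3*x) + 8) = 5 or -5] LHS negated; negate both sides. So neg: (3*x) + 8 = -5 or 5.
Step 4. [(3*x) + 8 = -5 or 5] subtract 8: x sits inside (… + 8). So sub: 3*x = -13 or -3.
Step 5. [3*x = -13 or -3] 3 out front; divide by 3. So div: x = -13/3 or -1.

Answer: x ∈ {-13/3, -1}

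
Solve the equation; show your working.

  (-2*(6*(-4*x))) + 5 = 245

Step 1. [(-2*(6*(-4*x))) + 5 = 245] +5 is outermost — subtract 5 both sides, so sub: -2*(6*(-4*x)) = 240.
Step 2. [-2*(6*(-4*x)) = 240] divide by the outer -2 ⇒ div: 6*(-4*x) = -120.
Step 3. [6*(-4*x) = -120] LHS = 6·(…); ÷6 both sides, so div: -4*x = -20.
Step 4. [-4*x = -20] leading coefficient -4: divide by -4 ⇒ div: x = 5.

Answer: x ∈ {5}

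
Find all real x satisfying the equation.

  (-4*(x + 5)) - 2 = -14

Step 1. [(-4*(x + 5)) - 2 = -14] -2 is outermost — add 2 both sides ⇒ sub: -4*(x + 5) = -12.
Step 2. [-4*(x + 5) = -12] LHS = -4·(…); ÷-4 both sides. So div: x + 5 = 3.
Step 3. [x + 5 = 3] subtract 5: x sits inside (… + 5), so sub: x = -2.

Answer: x ∈ {-2}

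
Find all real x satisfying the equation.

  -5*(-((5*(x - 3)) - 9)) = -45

Step 1. [-5*(-((5*(x - 3)) - 9)) = -45] leading coefficient -5: divide by -5, so div: -((5*(x - 3)) - 9) = 9.
Step 2. [-((5*(x - 3)) - 9) = 9] flip signs both sides, so neg: (5*(x - 3)) - 9 = -9.
Step 3. [(5*(x - 3)) - 9 = -9] -9 is outermost — add 9 both sides, so sub: 5*(x - 3) = 0.
Step 4. [5*(x - 3) = 0] 5·(inner) — divide through by 5, so div: x - 3 = 0.
Step 5. [x - 3 = 0] -3 is outermost — add 3 both sides ⇒ sub: x = 3.

Answer: x ∈ {3}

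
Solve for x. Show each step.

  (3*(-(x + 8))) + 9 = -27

Step 1. [(3*(-(x + 8))) + 9 = -27] 3 divides every term; factor it out, so factor: (-(x + 8)) + 3 = -9.
Step 2. [(-(x + 8)) + 3 = -9] 3 comes off first (subtract 3) ⇒ sub: -(x + 8) = -12.
Step 3. [-(x + 8) = -12] LHS negated; negate both sides, so neg: x + 8 = 12.
Step 4. [x + 8 = 12] 8 comes off first (subtract 8) ⇒ sub: x = 4.

Answer: x ∈ {4}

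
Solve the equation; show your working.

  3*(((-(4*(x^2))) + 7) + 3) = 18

Step 1. [3*(((-(4*(x^2))) + 7) + 3) = 18] leading coefficient 3: divide by 3 ⇒ div: ((-(4*(x^2))) + 7) + 3 = 6.
Step 2. [((-(4*(x^2))) + 7) + 3 = 6] +3 is outermost — subtract 3 both sides ⇒ sub: (-(4*(x^2))) + 7 = 3.
Step 3. [(-(4*(x^2))) + 7 = 3] 7 comes off first (subtract 7). So sub: -(4*(x^2)) = -4.
Step 4. [-(4*(x^2)) = -4] LHS negated; negate both sides, so neg: 4*(x^2) = 4.
Step 5. [4*(x^2) = 4] 4 out front; divide by 4 ⇒ div: x^2 = 1.
Step 6. [x^2 = 1] √ both sides: 1 ≥ 0 gives two branches ⇒ sqrt: x = 1 or -1.

Answer: x ∈ {-1, 1}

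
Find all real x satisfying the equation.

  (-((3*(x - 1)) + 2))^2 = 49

Step 1. [(-((3*(x - 1)) + 2))^2 = 49] LHS squared, RHS 49 ≥ 0: apply √ (±). So sqrt: -((3*(x - 1)) + 2) = 7 or -7.
Step 2. [-((3*(x - 1)) + 2) = 7 or -7] flip signs both sides. So neg: (3*(x - 1)) + 2 = -7 or 7.
Step 3. [(3*(x - 1)) + 2 = -7 or 7] +2 is outermost — subtract 2 both sides ⇒ sub: 3*(x - 1) = -9 or 5.
Step 4. [3*(x - 1) = -9 or 5] leading coefficient 3: divide by 3, so div: x - 1 = -3 or 5/3.
Step 5. [x - 1 = -3 or 5/3] peel the -1: add 1 from each side, so sub: x = -2 or 8/3.

Answer: x ∈ {-2, 8/3}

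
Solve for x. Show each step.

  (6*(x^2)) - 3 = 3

Step 1. [(6*(x^2)) - 3 = 3] add 3: x sits inside (… - 3), so sub: 6*(x^2) = 6.
Step 2. [6*(x^2) = 6] divide by the outer 6 ⇒ div: x^2 = 1.
Step 3. [x^2 = 1] √ both sides: 1 ≥ 0 gives two branches ⇒ sqrt: x = 1 or -1.

Answer: x ∈ {-1, 1}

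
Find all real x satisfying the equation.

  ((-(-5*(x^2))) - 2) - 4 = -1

Step 1. [((-(-5*(x^2))) - 2) - 4 = -1] 4 comes off first (add 4) ⇒ sub: (-(-5*(x^2))) - 2 = 3.
Step 2. [(-(-5*(x^2))) - 2 = 3] 2 comes off first (add 2) ⇒ sub: -(-5*(x^2)) = 5.
Step 3. [-(-5*(x^2)) = 5] LHS negated; negate both sides ⇒ neg: -5*(x^2) = -5.
Step 4. [-5*(x^2) = -5] divide by the outer -5. So div: x^2 = 1.
Step 5. [x^2 = 1] √ both sides: 1 ≥ 0 gives two branches ⇒ sqrt: x = 1 or -1.

Answer: x ∈ {-1, 1}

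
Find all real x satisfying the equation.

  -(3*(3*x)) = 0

Step 1. [-(3*(3*x)) = 0] LHS negated; negate both sides. So neg: 3*(3*x) = 0.
Step 2. [3*(3*x) = 0] leading coefficient 3: divide by 3. So div: 3*x = 0.
Step 3. [3*x = 0] 3 out front; divide by 3 ⇒ div: x = 0.

Answer: x ∈ {0}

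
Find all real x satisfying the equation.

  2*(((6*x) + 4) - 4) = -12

Step 1. [2*(((6*x) + 4) - 4) = -12] LHS = 2·(…); ÷2 both sides. So div: ((6*x) + 4) - 4 = -6.
Step 2. [((6*x) + 4) - 4 = -6] the outer -4 inverts by adding 4, so sub: (6*x) + 4 = -2.
Step 3. [(6*x) + 4 = -2] subtract 4: x sits inside (… + 4) ⇒ sub: 6*x = -6.
Step 4. [6*x = -6] 6 out front; divide by 6 ⇒ div: x = -1.

Answer: x ∈ {-1}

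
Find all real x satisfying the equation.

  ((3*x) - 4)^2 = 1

Step 1. [((3*x) - 4)^2 = 1] LHS squared, RHS 1 ≥ 0: apply √ (±) ⇒ sqrt: (3*x) - 4 = 1 or -1.
Step 2. [(3*x) - 4 = 1 or -1] the outer -4 inverts by adding 4. So sub: 3*x = 5 or 3.
Step 3. [3*x = 5 or 3] LHS = 3·(…); ÷3 both sides, so div: x = 5/3 or 1.

Answer: x ∈ {1, 5/3}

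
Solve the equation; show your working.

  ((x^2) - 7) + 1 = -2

Step 1. [((x^2) - 7) + 1 = -2] peel the +1: subtract 1 from each side ⇒ sub: (x^2) - 7 = -3.
Step 2. [(x^2) - 7 = -3] add 7: x sits inside (… - 7), so sub: x^2 = 4.
Step 3. [x^2 = 4] √ both sides: 4 ≥ 0 gives two branches, so sqrt: x = 2 or -2.

Answer: x ∈ {-2, 2}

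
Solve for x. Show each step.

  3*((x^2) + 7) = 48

Step 1. [3*((x^2) + 7) = 48] leading coefficient 3: divide by 3. So div: (x^2) + 7 = 16.
Step 2. [(x^2) + 7 = 16] subtract 7: x sits inside (… + 7). So sub: x^2 = 9.
Step 3. [x^2 = 9] LHS squared, RHS 9 ≥ 0: apply √ (±) ⇒ sqrt: x = 3 or -3.

Answer: x ∈ {-3, 3}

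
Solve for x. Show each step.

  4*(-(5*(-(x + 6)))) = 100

Step 1. [4*(-(5*(-(x + 6)))) = 100] 4·(inner) — divide through by 4. So div: -(5*(-(x + 6))) = 25.
Step 2. [-(5*(-(x + 6))) = 25] LHS negated; negate both sides ⇒ neg: 5*(-(x + 6)) = -25.
Step 3. [5*(-(x + 6)) = -25] divide by the outer 5, so div: -(x + 6) = -5.
Step 4. [-(x + 6) = -5] leading − — multiply by −1 ⇒ neg: x + 6 = 5.
Step 5. [x + 6 = 5] the outer +6 inverts by subtracting 6 ⇒ sub: x = -1.

Answer: x ∈ {-1}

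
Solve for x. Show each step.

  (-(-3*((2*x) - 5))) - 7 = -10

Step 1. [(-(-3*((2*x) - 5))) - 7 = -10] the outer -7 inverts by adding 7. So sub: -(-3*((2*x) - 5)) = -3.
Step 2. [-(-3*((2*x) - 5)) = -3] leading − — multiply by −1, so neg: -3*((2*x) - 5) = 3.
Step 3. [-3*((2*x) - 5) = 3] LHS = -3·(…); ÷-3 both sides. So div: (2*x) - 5 = -1.
Step 4. [(2*x) - 5 = -1] peel the -5: add 5 from each side ⇒ sub: 2*x = 4.
Step 5. [2*x = 4] 2·(inner) — divide through by 2. So div: x = 2.

Answer: x ∈ {2}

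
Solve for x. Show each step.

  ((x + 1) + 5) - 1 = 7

Step 1. [((x + 1) + 5) - 1 = 7] peel the -1: add 1 from each side. So sub: (x + 1) + 5 = 8.
Step 2. [(x + 1) + 5 = 8] subtract 5: x sits inside (… + 5) ⇒ sub: x + 1 = 3.
Step 3. [x + 1 = 3] peel the +1: subtract 1 from each side, so sub: x = 2.

Answer: x ∈ {2}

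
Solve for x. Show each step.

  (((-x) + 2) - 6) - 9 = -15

Step 1. [(((-x) + 2) - 6) - 9 = -15] -9 is outermost — add 9 both sides. So sub: ((-x) + 2) - 6 = -6.
Step 2. [((-x) + 2) - 6 = -6] peel the -6: add 6 from each side, so sub: (-x) + 2 = 0.
Step 3. [(-x) + 2 = 0] the outer +2 inverts by subtracting 2, so sub: -x = -2.
Step 4. [-x = -2] flip signs both sides. So neg: x = 2.

Answer: x ∈ {2}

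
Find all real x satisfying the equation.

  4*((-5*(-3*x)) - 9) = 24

Step 1. [4*((-5*(-3*x)) - 9) = 24] 4 out front; divide by 4 ⇒ div: (-5*(-3*x)) - 9 = 6.
Step 2. [(-5*(-3*x)) - 9 = 6] -9 is outermost — add 9 both sides, so sub: -5*(-3*x) = 15.
Step 3. [-5*(-3*x) = 15] -5·(inner) — divide through by -5 ⇒ div: -3*x = -3.
Step 4. [-3*x = -3] LHS = -3·(…); ÷-3 both sides ⇒ div: x = 1.

Answer: x ∈ {1}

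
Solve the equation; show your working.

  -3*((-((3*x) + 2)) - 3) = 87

Step 1. [-3*((-((3*x) + 2)) - 3) = 87] divide by the outer -3, so div: (-((3*x) + 2)) - 3 = -29.
Step 2. [(-((3*x) + 2)) - 3 = -29] the outer -3 inverts by adding 3 ⇒ sub: -((3*x) + 2) = -26.
Step 3. [-((3*x) + 2) = -26] LHS negated; negate both sides ⇒ neg: (3*x) + 2 = 26.
Step 4. [(3*x) + 2 = 26] 2 comes off first (subtract 2) ⇒ sub: 3*x = 24.
Step 5. [3*x = 24] divide by the outer 3. So div: x = 8.

Answer: x ∈ {8}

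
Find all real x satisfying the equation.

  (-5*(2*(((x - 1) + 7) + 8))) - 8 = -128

Step 1. [(-5*(2*(((x - 1) + 7) + 8))) - 8 = -128] peel the -8: add 8 from each side. So sub: -5*(2*(((x - 1) + 7) + 8)) = -120.
Step 2. [-5*(2*(((x - 1) + 7) + 8)) = -120] divide by the outer -5, so div: 2*(((x - 1) + 7) + 8) = 24.
Step 3. [2*(((x - 1) + 7) + 8) = 24] divide by the outer 2. So div: ((x - 1) + 7) + 8 = 12.
Step 4. [((x - 1) + 7) + 8 = 12] peel the +8: subtract 8 from each side. So sub: (x - 1) + 7 = 4.
Step 5. [(x - 1) + 7 = 4] +7 is outermost — subtract 7 both sides, so sub: x - 1 = -3.
Step 6. [x - 1 = -3] -1 is outermost — add 1 both sides. So sub: x = -2.

Answer: x ∈ {-2}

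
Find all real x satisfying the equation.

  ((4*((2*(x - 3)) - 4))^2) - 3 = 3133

Step 1. [((4*((2*(x - 3)) - 4))^2) - 3 = 3133] -3 is outermost — add 3 both sides ⇒ sub: (4*((2*(x - 3)) - 4))^2 = 3136.
Step 2. [(4*((2*(x - 3)) - 4))^2 = 3136] √ both sides: 3136 ≥ 0 gives two branches. So sqrt: 4*((2*(x - 3)) - 4) = 56 or -56.
Step 3. [4*((2*(x - 3)) - 4) = 56 or -56] 4 out front; divide by 4. So div: (2*(x - 3)) - 4 = 14 or -14.
Step 4. [(2*(x - 3)) - 4 = 14 or -14] the outer -4 inverts by adding 4, so sub: 2*(x - 3) = 18 or -10.
Step 5. [2*(x - 3) = 18 or -10] leading coefficient 2: divide by 2, so div: x - 3 = 9 or -5.
Step 6. [x - 3 = 9 or -5] the outer -3 inverts by adding 3 ⇒ sub: x = 12 or -2.

Answer: x ∈ {-2, 12}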